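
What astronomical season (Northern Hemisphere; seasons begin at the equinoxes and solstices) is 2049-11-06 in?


Date: November 6
Astronomical Autumn (approx.; exact equinox/solstice day varies by year): September 22 to December 20
November 6 falls within the Autumn window

Autumn


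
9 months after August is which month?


August is month 8
8 + 9 = 17; wrap: 17 - 12 = 5

May


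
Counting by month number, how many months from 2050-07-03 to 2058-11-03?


From July 2050 to November 2058
8 years * 12 = 96 months, plus 4 months = 100

100 months


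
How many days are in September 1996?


September 1996

30 days


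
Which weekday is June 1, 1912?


Target: June 1, 1912
Anchor: Jan 1, 1912. With p = 1912 - 1 = 1911: (p + p//4 - p//100 + p//400) mod 7 = (1911 + 477 - 19 + 4) mod 7 = 2373 mod 7 = 0 -> Monday (Mon=0 ... Sun=6)
Days before June (Jan-May): 152 days
Weekday index = (0 + 152) mod 7 = 5

Saturday


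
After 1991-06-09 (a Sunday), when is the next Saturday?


Current: Sunday
Target: Saturday
Days ahead: 6

Next Saturday: 1991-06-15


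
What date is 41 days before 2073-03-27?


Start: 2073-03-27, subtract 41 days
Back 27 days from March 27 reaches February 28, 2073 -> 14 left
February 2073: 28 - 14 = 14 -> lands on February 14

Result: 2073-02-14


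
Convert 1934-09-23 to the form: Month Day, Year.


ISO 1934-09-23 parses as year=1934, month=09, day=23
Month 9 -> September

September 23, 1934


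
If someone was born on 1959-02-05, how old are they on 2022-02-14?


Birth: 1959-02-05
Reference: 2022-02-14
Year difference: 2022 - 1959 = 63

63 years old


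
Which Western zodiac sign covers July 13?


Date: July 13
Conventional tropical zodiac dates: Cancer from June 21 onward; Leo starts July 23
July 13 falls within the Cancer range

Cancer


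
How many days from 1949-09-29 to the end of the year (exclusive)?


Day of year: 272 of 365
Remaining = 365 - 272

93 days


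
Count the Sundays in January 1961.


January 1961 has 31 days
Anchor: Jan 1, 1961. With p = 1961 - 1 = 1960: (p + p//4 - p//100 + p//400) mod 7 = (1960 + 490 - 19 + 4) mod 7 = 2435 mod 7 = 6 -> Sunday (Mon=0 ... Sun=6)
January 1 is the anchor itself -> Sunday
First Sunday is January 1
Sundays: 1, 8, 15, 22, 29

5 Sundays


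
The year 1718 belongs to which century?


Century = (year - 1) // 100 + 1
= (1718 - 1) // 100 + 1
= 1717 // 100 + 1
= 17 + 1

18th century


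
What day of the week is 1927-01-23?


Date: January 23, 1927
Anchor: Jan 1, 1927. With p = 1927 - 1 = 1926: (p + p//4 - p//100 + p//400) mod 7 = (1926 + 481 - 19 + 4) mod 7 = 2392 mod 7 = 5 -> Saturday (Mon=0 ... Sun=6)
Days into year = 23 - 1 = 22
Weekday index = (5 + 22) mod 7 = 6

Day of the week: Sunday


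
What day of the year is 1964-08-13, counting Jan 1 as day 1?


Date: August 13, 1964
Days in months 1 through 7: 213
Plus 13 days in August

Day of year: 226


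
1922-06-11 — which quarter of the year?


Month: June (month 6)
Q1: Jan-Mar, Q2: Apr-Jun, Q3: Jul-Sep, Q4: Oct-Dec

Q2


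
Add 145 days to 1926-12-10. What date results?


Start: 1926-12-10, add 145 days
December 1926 has 31 days: 31 - 10 = 21 days to December 31 -> 124 left
January 1927 has 31 days -> 93 left
February 1927 has 28 days -> 65 left
March 1927 has 31 days -> 34 left
April 1927 has 30 days -> 4 left
May 1927: 4 <= 31 -> lands on May 4

Result: 1927-05-04


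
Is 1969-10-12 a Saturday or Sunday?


Anchor: Jan 1, 1969. With p = 1969 - 1 = 1968: (p + p//4 - p//100 + p//400) mod 7 = (1968 + 492 - 19 + 4) mod 7 = 2445 mod 7 = 2 -> Wednesday (Mon=0 ... Sun=6)
Day of year: 285; offset = 284
Weekday index = (2 + 284) mod 7 = 6 -> Sunday
Weekend days: Saturday, Sunday

Yes


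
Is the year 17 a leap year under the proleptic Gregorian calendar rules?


Gregorian leap year rule: divisible by 4, but not by 100, unless also by 400.
17 is not divisible by 4 -> not a leap year

No


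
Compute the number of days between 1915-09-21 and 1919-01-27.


From 1915-09-21 to 1919-01-27
1915-09-21: days before September = 31 + 28 + 31 + 30 + 31 + 30 + 31 + 31 = 243 (1915 is not a leap year); day of year = 243 + 21 = 264
1919-01-27: day of year = 27
Rest of 1915: 365 - 264 = 101
Full years 1916 (366), 1917 (365), 1918 (365): 1096
Total = 101 + 1096 + 27 = 1224

1224 days


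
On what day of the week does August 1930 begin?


Target: August 1, 1930
Anchor: Jan 1, 1930. With p = 1930 - 1 = 1929: (p + p//4 - p//100 + p//400) mod 7 = (1929 + 482 - 19 + 4) mod 7 = 2396 mod 7 = 2 -> Wednesday (Mon=0 ... Sun=6)
Days before August (Jan-Jul): 212 days
Weekday index = (2 + 212) mod 7 = 4

Friday


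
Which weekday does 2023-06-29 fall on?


Date: June 29, 2023
Anchor: Jan 1, 2023. With p = 2023 - 1 = 2022: (p + p//4 - p//100 + p//400) mod 7 = (2022 + 505 - 20 + 5) mod 7 = 2512 mod 7 = 6 -> Sunday (Mon=0 ... Sun=6)
Days before June (Jan-May): 151; offset = 151 + 29 - 1 = 179
Weekday index = (6 + 179) mod 7 = 3

Day of the week: Thursday


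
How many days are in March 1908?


March 1908

31 days


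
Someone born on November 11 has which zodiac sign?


Date: November 11
Conventional tropical zodiac dates: Scorpio from October 23 onward; Sagittarius starts November 22
November 11 falls within the Scorpio range

Scorpio


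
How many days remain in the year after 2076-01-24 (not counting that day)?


Day of year: 24 of 366
Remaining = 366 - 24

342 days


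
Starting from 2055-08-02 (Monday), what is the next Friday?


Current: Monday
Target: Friday
Days ahead: 4

Next Friday: 2055-08-06


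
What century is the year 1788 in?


Century = (year - 1) // 100 + 1
= (1788 - 1) // 100 + 1
= 1787 // 100 + 1
= 17 + 1

18th century


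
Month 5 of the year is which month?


Month 5 of 12

May


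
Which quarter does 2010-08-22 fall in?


Month: August (month 8)
Q1: Jan-Mar, Q2: Apr-Jun, Q3: Jul-Sep, Q4: Oct-Dec

Q3


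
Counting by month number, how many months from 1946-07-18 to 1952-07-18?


From July 1946 to July 1952
6 years * 12 = 72 months = 72

72 months


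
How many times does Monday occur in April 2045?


April 2045 has 30 days
Anchor: Jan 1, 2045. With p = 2045 - 1 = 2044: (p + p//4 - p//100 + p//400) mod 7 = (2044 + 511 - 20 + 5) mod 7 = 2540 mod 7 = 6 -> Sunday (Mon=0 ... Sun=6)
Days before April (Jan-Mar): 90; April 1 index = (6 + 90) mod 7 = 5 -> Saturday
First Monday is April 3
Mondays: 3, 10, 17, 24

4 Mondays


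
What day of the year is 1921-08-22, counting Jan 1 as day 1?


Date: August 22, 1921
Days in months 1 through 7: 212
Plus 22 days in August

Day of year: 234


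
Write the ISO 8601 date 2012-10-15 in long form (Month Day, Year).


ISO 2012-10-15 parses as year=2012, month=10, day=15
Month 10 -> October

October 15, 2012


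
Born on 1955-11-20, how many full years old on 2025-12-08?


Birth: 1955-11-20
Reference: 2025-12-08
Year difference: 2025 - 1955 = 70

70 years old


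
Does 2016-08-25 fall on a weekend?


Anchor: Jan 1, 2016. With p = 2016 - 1 = 2015: (p + p//4 - p//100 + p//400) mod 7 = (2015 + 503 - 20 + 5) mod 7 = 2503 mod 7 = 4 -> Friday (Mon=0 ... Sun=6)
Day of year: 238; offset = 237
Weekday index = (4 + 237) mod 7 = 3 -> Thursday
Weekend days: Saturday, Sunday

No


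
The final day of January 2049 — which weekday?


January 2049 has 31 days
Anchor: Jan 1, 2049. With p = 2049 - 1 = 2048: (p + p//4 - p//100 + p//400) mod 7 = (2048 + 512 - 20 + 5) mod 7 = 2545 mod 7 = 4 -> Friday (Mon=0 ... Sun=6)
January 1 is the anchor itself -> Friday
Last day offset: 31 - 1 = 30 days
Weekday index = (4 + 30) mod 7 = 6

Sunday, January 31


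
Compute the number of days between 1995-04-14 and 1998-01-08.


From 1995-04-14 to 1998-01-08
1995-04-14: days before April = 31 + 28 + 31 = 90 (1995 is not a leap year); day of year = 90 + 14 = 104
1998-01-08: day of year = 8
Rest of 1995: 365 - 104 = 261
Full years 1996 (366), 1997 (365): 731
Total = 261 + 731 + 8 = 1000

1000 days


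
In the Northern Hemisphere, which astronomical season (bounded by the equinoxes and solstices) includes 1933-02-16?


Date: February 16
Astronomical Winter (approx.; exact equinox/solstice day varies by year): December 21 to March 19
February 16 falls within the Winter window

Winter


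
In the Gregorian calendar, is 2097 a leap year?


Gregorian leap year rule: divisible by 4, but not by 100, unless also by 400.
2097 is not divisible by 4 -> not a leap year

No


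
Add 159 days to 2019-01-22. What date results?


Start: 2019-01-22, add 159 days
January 2019 has 31 days: 31 - 22 = 9 days to January 31 -> 150 left
February 2019 has 28 days -> 122 left
March 2019 has 31 days -> 91 left
April 2019 has 30 days -> 61 left
May 2019 has 31 days -> 30 left
June 2019: 30 <= 30 -> lands on June 30

Result: 2019-06-30


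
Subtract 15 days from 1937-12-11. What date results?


Start: 1937-12-11, subtract 15 days
Back 11 days from December 11 reaches November 30, 1937 -> 4 left
November 1937: 30 - 4 = 26 -> lands on November 26

Result: 1937-11-26


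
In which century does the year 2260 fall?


Century = (year - 1) // 100 + 1
= (2260 - 1) // 100 + 1
= 2259 // 100 + 1
= 22 + 1

23rd century


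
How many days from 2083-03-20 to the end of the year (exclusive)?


Day of year: 79 of 365
Remaining = 365 - 79

286 days


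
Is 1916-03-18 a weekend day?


Anchor: Jan 1, 1916. With p = 1916 - 1 = 1915: (p + p//4 - p//100 + p//400) mod 7 = (1915 + 478 - 19 + 4) mod 7 = 2378 mod 7 = 5 -> Saturday (Mon=0 ... Sun=6)
Day of year: 78; offset = 77
Weekday index = (5 + 77) mod 7 = 5 -> Saturday
Weekend days: Saturday, Sunday

Yes


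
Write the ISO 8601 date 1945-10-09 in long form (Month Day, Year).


ISO 1945-10-09 parses as year=1945, month=10, day=09
Month 10 -> October

October 9, 1945


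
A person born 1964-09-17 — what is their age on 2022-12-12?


Birth: 1964-09-17
Reference: 2022-12-12
Year difference: 2022 - 1964 = 58

58 years old


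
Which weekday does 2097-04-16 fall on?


Date: April 16, 2097
Anchor: Jan 1, 2097. With p = 2097 - 1 = 2096: (p + p//4 - p//100 + p//400) mod 7 = (2096 + 524 - 20 + 5) mod 7 = 2605 mod 7 = 1 -> Tuesday (Mon=0 ... Sun=6)
Days before April (Jan-Mar): 90; offset = 90 + 16 - 1 = 105
Weekday index = (1 + 105) mod 7 = 1

Day of the week: Tuesday


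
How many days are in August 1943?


August 1943

31 days


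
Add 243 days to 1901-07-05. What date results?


Start: 1901-07-05, add 243 days
July 1901 has 31 days: 31 - 5 = 26 days to July 31 -> 217 left
August 1901 has 31 days -> 186 left
September 1901 has 30 days -> 156 left
October 1901 has 31 days -> 125 left
November 1901 has 30 days -> 95 left
December 1901 has 31 days -> 64 left
January 1902 has 31 days -> 33 left
February 1902 has 28 days -> 5 left
March 1902: 5 <= 31 -> lands on March 5

Result: 1902-03-05


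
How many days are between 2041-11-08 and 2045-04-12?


From 2041-11-08 to 2045-04-12
2041-11-08: days before November = 31 + 28 + 31 + 30 + 31 + 30 + 31 + 31 + 30 + 31 = 304 (2041 is not a leap year); day of year = 304 + 8 = 312
2045-04-12: days before April = 31 + 28 + 31 = 90 (2045 is not a leap year); day of year = 90 + 12 = 102
Rest of 2041: 365 - 312 = 53
Full years 2042 (365), 2043 (365), 2044 (366): 1096
Total = 53 + 1096 + 102 = 1251

1251 days


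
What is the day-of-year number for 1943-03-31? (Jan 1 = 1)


Date: March 31, 1943
Days in months 1 through 2: 59
Plus 31 days in March

Day of year: 90


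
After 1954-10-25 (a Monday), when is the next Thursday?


Current: Monday
Target: Thursday
Days ahead: 3

Next Thursday: 1954-10-28


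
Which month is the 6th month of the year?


Month 6 of 12

June


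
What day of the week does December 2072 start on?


Target: December 1, 2072
Anchor: Jan 1, 2072. With p = 2072 - 1 = 2071: (p + p//4 - p//100 + p//400) mod 7 = (2071 + 517 - 20 + 5) mod 7 = 2573 mod 7 = 4 -> Friday (Mon=0 ... Sun=6)
Days before December (Jan-Nov): 335 days
Weekday index = (4 + 335) mod 7 = 3

Thursday


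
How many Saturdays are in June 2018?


June 2018 has 30 days
Anchor: Jan 1, 2018. With p = 2018 - 1 = 2017: (p + p//4 - p//100 + p//400) mod 7 = (2017 + 504 - 20 + 5) mod 7 = 2506 mod 7 = 0 -> Monday (Mon=0 ... Sun=6)
Days before June (Jan-May): 151; June 1 index = (0 + 151) mod 7 = 4 -> Friday
First Saturday is June 2
Saturdays: 2, 9, 16, 23, 30

5 Saturdays


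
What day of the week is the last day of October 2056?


October 2056 has 31 days
Anchor: Jan 1, 2056. With p = 2056 - 1 = 2055: (p + p//4 - p//100 + p//400) mod 7 = (2055 + 513 - 20 + 5) mod 7 = 2553 mod 7 = 5 -> Saturday (Mon=0 ... Sun=6)
Days before October (Jan-Sep): 274; October 1 index = (5 + 274) mod 7 = 6 -> Sunday
Last day offset: 31 - 1 = 30 days
Weekday index = (6 + 30) mod 7 = 1

Tuesday, October 31


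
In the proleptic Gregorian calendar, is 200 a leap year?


Gregorian leap year rule: divisible by 4, but not by 100, unless also by 400.
200 is divisible by 100 but not 400 -> not a leap year

No


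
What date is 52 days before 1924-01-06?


Start: 1924-01-06, subtract 52 days
Back 6 days from January 6 reaches December 31, 1923 -> 46 left
December 1923 has 31 days -> back to November 30, 1923 -> 15 left
November 1923: 30 - 15 = 15 -> lands on November 15

Result: 1923-11-15


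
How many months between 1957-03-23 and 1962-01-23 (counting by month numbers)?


From March 1957 to January 1962
5 years * 12 = 60 months, minus 2 months = 58

58 months


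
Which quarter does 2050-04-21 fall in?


Month: April (month 4)
Q1: Jan-Mar, Q2: Apr-Jun, Q3: Jul-Sep, Q4: Oct-Dec

Q2


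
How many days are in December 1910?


December 1910

31 days


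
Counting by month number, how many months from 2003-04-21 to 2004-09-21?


From April 2003 to September 2004
1 year * 12 = 12 months, plus 5 months = 17

17 months


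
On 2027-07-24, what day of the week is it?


Date: July 24, 2027
Anchor: Jan 1, 2027. With p = 2027 - 1 = 2026: (p + p//4 - p//100 + p//400) mod 7 = (2026 + 506 - 20 + 5) mod 7 = 2517 mod 7 = 4 -> Friday (Mon=0 ... Sun=6)
Days before July (Jan-Jun): 181; offset = 181 + 24 - 1 = 204
Weekday index = (4 + 204) mod 7 = 5

Day of the week: Saturday


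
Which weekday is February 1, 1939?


Target: February 1, 1939
Anchor: Jan 1, 1939. With p = 1939 - 1 = 1938: (p + p//4 - p//100 + p//400) mod 7 = (1938 + 484 - 19 + 4) mod 7 = 2407 mod 7 = 6 -> Sunday (Mon=0 ... Sun=6)
Days before February (Jan): 31 days
Weekday index = (6 + 31) mod 7 = 2

Wednesday


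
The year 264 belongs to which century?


Century = (year - 1) // 100 + 1
= (264 - 1) // 100 + 1
= 263 // 100 + 1
= 2 + 1

3rd century


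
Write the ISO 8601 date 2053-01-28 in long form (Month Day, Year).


ISO 2053-01-28 parses as year=2053, month=01, day=28
Month 1 -> January

January 28, 2053


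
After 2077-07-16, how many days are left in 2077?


Day of year: 197 of 365
Remaining = 365 - 197

168 days


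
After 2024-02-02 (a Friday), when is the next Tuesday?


Current: Friday
Target: Tuesday
Days ahead: 4

Next Tuesday: 2024-02-06


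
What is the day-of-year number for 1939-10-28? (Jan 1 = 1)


Date: October 28, 1939
Days in months 1 through 9: 273
Plus 28 days in October

Day of year: 301


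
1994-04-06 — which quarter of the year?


Month: April (month 4)
Q1: Jan-Mar, Q2: Apr-Jun, Q3: Jul-Sep, Q4: Oct-Dec

Q2


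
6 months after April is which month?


April is month 4
4 + 6 = 10

October


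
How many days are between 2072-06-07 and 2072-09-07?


From 2072-06-07 to 2072-09-07
2072-06-07: days before June = 31 + 29 + 31 + 30 + 31 = 152 (2072 is a leap year); day of year = 152 + 7 = 159
2072-09-07: days before September = 31 + 29 + 31 + 30 + 31 + 30 + 31 + 31 = 244 (2072 is a leap year); day of year = 244 + 7 = 251
Same year: 251 - 159 = 92

92 days


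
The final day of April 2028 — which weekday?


April 2028 has 30 days
Anchor: Jan 1, 2028. With p = 2028 - 1 = 2027: (p + p//4 - p//100 + p//400) mod 7 = (2027 + 506 - 20 + 5) mod 7 = 2518 mod 7 = 5 -> Saturday (Mon=0 ... Sun=6)
Days before April (Jan-Mar): 91; April 1 index = (5 + 91) mod 7 = 5 -> Saturday
Last day offset: 30 - 1 = 29 days
Weekday index = (5 + 29) mod 7 = 6

Sunday, April 30


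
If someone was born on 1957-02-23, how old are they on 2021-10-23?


Birth: 1957-02-23
Reference: 2021-10-23
Year difference: 2021 - 1957 = 64

64 years old


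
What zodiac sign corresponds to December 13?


Date: December 13
Conventional tropical zodiac dates: Sagittarius from November 22 onward; Capricorn starts December 22
December 13 falls within the Sagittarius range

Sagittarius


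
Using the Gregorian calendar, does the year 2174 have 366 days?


Gregorian leap year rule: divisible by 4, but not by 100, unless also by 400.
2174 is not divisible by 4 -> not a leap year

No


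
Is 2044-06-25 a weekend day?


Anchor: Jan 1, 2044. With p = 2044 - 1 = 2043: (p + p//4 - p//100 + p//400) mod 7 = (2043 + 510 - 20 + 5) mod 7 = 2538 mod 7 = 4 -> Friday (Mon=0 ... Sun=6)
Day of year: 177; offset = 176
Weekday index = (4 + 176) mod 7 = 5 -> Saturday
Weekend days: Saturday, Sunday

Yes


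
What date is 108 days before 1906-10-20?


Start: 1906-10-20, subtract 108 days
Back 20 days from October 20 reaches September 30, 1906 -> 88 left
September 1906 has 30 days -> back to August 31, 1906 -> 58 left
August 1906 has 31 days -> back to July 31, 1906 -> 27 left
July 1906: 31 - 27 = 4 -> lands on July 4

Result: 1906-07-04


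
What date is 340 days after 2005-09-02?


Start: 2005-09-02, add 340 days
September 2005 has 30 days: 30 - 2 = 28 days to September 30 -> 312 left
October 2005 has 31 days -> 281 left
November 2005 has 30 days -> 251 left
December 2005 has 31 days -> 220 left
January 2006 has 31 days -> 189 left
February 2006 has 28 days -> 161 left
March 2006 has 31 days -> 130 left
April 2006 has 30 days -> 100 left
May 2006 has 31 days -> 69 left
June 2006 has 30 days -> 39 left
July 2006 has 31 days -> 8 left
August 2006: 8 <= 31 -> lands on August 8

Result: 2006-08-08


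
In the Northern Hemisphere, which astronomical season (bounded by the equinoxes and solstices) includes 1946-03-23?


Date: March 23
Astronomical Spring (approx.; exact equinox/solstice day varies by year): March 20 to June 20
March 23 falls within the Spring window

Spring


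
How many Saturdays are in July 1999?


July 1999 has 31 days
Anchor: Jan 1, 1999. With p = 1999 - 1 = 1998: (p + p//4 - p//100 + p//400) mod 7 = (1998 + 499 - 19 + 4) mod 7 = 2482 mod 7 = 4 -> Friday (Mon=0 ... Sun=6)
Days before July (Jan-Jun): 181; July 1 index = (4 + 181) mod 7 = 3 -> Thursday
First Saturday is July 3
Saturdays: 3, 10, 17, 24, 31

5 Saturdays


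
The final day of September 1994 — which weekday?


September 1994 has 30 days
Anchor: Jan 1, 1994. With p = 1994 - 1 = 1993: (p + p//4 - p//100 + p//400) mod 7 = (1993 + 498 - 19 + 4) mod 7 = 2476 mod 7 = 5 -> Saturday (Mon=0 ... Sun=6)
Days before September (Jan-Aug): 243; September 1 index = (5 + 243) mod 7 = 3 -> Thursday
Last day offset: 30 - 1 = 29 days
Weekday index = (3 + 29) mod 7 = 4

Friday, September 30


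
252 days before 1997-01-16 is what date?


Start: 1997-01-16, subtract 252 days
Back 16 days from January 16 reaches December 31, 1996 -> 236 left
December 1996 has 31 days -> back to November 30, 1996 -> 205 left
November 1996 has 30 days -> back to October 31, 1996 -> 175 left
October 1996 has 31 days -> back to September 30, 1996 -> 144 left
September 1996 has 30 days -> back to August 31, 1996 -> 114 left
August 1996 has 31 days -> back to July 31, 1996 -> 83 left
July 1996 has 31 days -> back to June 30, 1996 -> 52 left
June 1996 has 30 days -> back to May 31, 1996 -> 22 left
May 1996: 31 - 22 = 9 -> lands on May 9

Result: 1996-05-09


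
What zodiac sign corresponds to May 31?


Date: May 31
Conventional tropical zodiac dates: Gemini from May 21 onward; Cancer starts June 21
May 31 falls within the Gemini range

Gemini


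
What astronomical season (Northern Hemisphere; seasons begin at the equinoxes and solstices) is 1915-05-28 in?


Date: May 28
Astronomical Spring (approx.; exact equinox/solstice day varies by year): March 20 to June 20
May 28 falls within the Spring window

Spring


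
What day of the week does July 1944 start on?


Target: July 1, 1944
Anchor: Jan 1, 1944. With p = 1944 - 1 = 1943: (p + p//4 - p//100 + p//400) mod 7 = (1943 + 485 - 19 + 4) mod 7 = 2413 mod 7 = 5 -> Saturday (Mon=0 ... Sun=6)
Days before July (Jan-Jun): 182 days
Weekday index = (5 + 182) mod 7 = 5

Saturday


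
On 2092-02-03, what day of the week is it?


Date: February 3, 2092
Anchor: Jan 1, 2092. With p = 2092 - 1 = 2091: (p + p//4 - p//100 + p//400) mod 7 = (2091 + 522 - 20 + 5) mod 7 = 2598 mod 7 = 1 -> Tuesday (Mon=0 ... Sun=6)
Days before February (Jan): 31; offset = 31 + 3 - 1 = 33
Weekday index = (1 + 33) mod 7 = 6

Day of the week: Sunday


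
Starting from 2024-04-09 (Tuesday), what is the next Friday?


Current: Tuesday
Target: Friday
Days ahead: 3

Next Friday: 2024-04-12


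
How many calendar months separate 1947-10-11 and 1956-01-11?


From October 1947 to January 1956
9 years * 12 = 108 months, minus 9 months = 99

99 months


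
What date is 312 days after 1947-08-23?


Start: 1947-08-23, add 312 days
August 1947 has 31 days: 31 - 23 = 8 days to August 31 -> 304 left
September 1947 has 30 days -> 274 left
October 1947 has 31 days -> 243 left
November 1947 has 30 days -> 213 left
December 1947 has 31 days -> 182 left
January 1948 has 31 days -> 151 left
February 1948 has 29 days -> 122 left
March 1948 has 31 days -> 91 left
April 1948 has 30 days -> 61 left
May 1948 has 31 days -> 30 left
June 1948: 30 <= 30 -> lands on June 30

Result: 1948-06-30


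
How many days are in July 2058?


July 2058

31 days


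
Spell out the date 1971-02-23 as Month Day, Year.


ISO 1971-02-23 parses as year=1971, month=02, day=23
Month 2 -> February

February 23, 1971


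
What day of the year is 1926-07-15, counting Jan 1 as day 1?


Date: July 15, 1926
Days in months 1 through 6: 181
Plus 15 days in July

Day of year: 196


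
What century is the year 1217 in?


Century = (year - 1) // 100 + 1
= (1217 - 1) // 100 + 1
= 1216 // 100 + 1
= 12 + 1

13th century


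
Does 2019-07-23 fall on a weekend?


Anchor: Jan 1, 2019. With p = 2019 - 1 = 2018: (p + p//4 - p//100 + p//400) mod 7 = (2018 + 504 - 20 + 5) mod 7 = 2507 mod 7 = 1 -> Tuesday (Mon=0 ... Sun=6)
Day of year: 204; offset = 203
Weekday index = (1 + 203) mod 7 = 1 -> Tuesday
Weekend days: Saturday, Sunday

No


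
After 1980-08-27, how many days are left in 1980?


Day of year: 240 of 366
Remaining = 366 - 240

126 days


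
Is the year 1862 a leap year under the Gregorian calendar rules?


Gregorian leap year rule: divisible by 4, but not by 100, unless also by 400.
1862 is not divisible by 4 -> not a leap year

No


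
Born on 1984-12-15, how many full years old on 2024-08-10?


Birth: 1984-12-15
Reference: 2024-08-10
Year difference: 2024 - 1984 = 40
Birthday not yet reached in 2024, subtract 1

39 years old


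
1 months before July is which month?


July is month 7
7 - 1 = 6

June


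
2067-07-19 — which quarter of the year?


Month: July (month 7)
Q1: Jan-Mar, Q2: Apr-Jun, Q3: Jul-Sep, Q4: Oct-Dec

Q3


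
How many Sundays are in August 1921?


August 1921 has 31 days
Anchor: Jan 1, 1921. With p = 1921 - 1 = 1920: (p + p//4 - p//100 + p//400) mod 7 = (1920 + 480 - 19 + 4) mod 7 = 2385 mod 7 = 5 -> Saturday (Mon=0 ... Sun=6)
Days before August (Jan-Jul): 212; August 1 index = (5 + 212) mod 7 = 0 -> Monday
First Sunday is August 7
Sundays: 7, 14, 21, 28

4 Sundays


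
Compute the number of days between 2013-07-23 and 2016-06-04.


From 2013-07-23 to 2016-06-04
2013-07-23: days before July = 31 + 28 + 31 + 30 + 31 + 30 = 181 (2013 is not a leap year); day of year = 181 + 23 = 204
2016-06-04: days before June = 31 + 29 + 31 + 30 + 31 = 152 (2016 is a leap year); day of year = 152 + 4 = 156
Rest of 2013: 365 - 204 = 161
Full years 2014 (365), 2015 (365): 730
Total = 161 + 730 + 156 = 1047

1047 days


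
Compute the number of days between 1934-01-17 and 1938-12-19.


From 1934-01-17 to 1938-12-19
1934-01-17: day of year = 17
1938-12-19: days before December = 31 + 28 + 31 + 30 + 31 + 30 + 31 + 31 + 30 + 31 + 30 = 334 (1938 is not a leap year); day of year = 334 + 19 = 353
Rest of 1934: 365 - 17 = 348
Full years 1935 (365), 1936 (366), 1937 (365): 1096
Total = 348 + 1096 + 353 = 1797

1797 days


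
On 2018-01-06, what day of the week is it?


Date: January 6, 2018
Anchor: Jan 1, 2018. With p = 2018 - 1 = 2017: (p + p//4 - p//100 + p//400) mod 7 = (2017 + 504 - 20 + 5) mod 7 = 2506 mod 7 = 0 -> Monday (Mon=0 ... Sun=6)
Days into year = 6 - 1 = 5
Weekday index = (0 + 5) mod 7 = 5

Day of the week: Saturday


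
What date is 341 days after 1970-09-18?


Start: 1970-09-18, add 341 days
September 1970 has 30 days: 30 - 18 = 12 days to September 30 -> 329 left
October 1970 has 31 days -> 298 left
November 1970 has 30 days -> 268 left
December 1970 has 31 days -> 237 left
January 1971 has 31 days -> 206 left
February 1971 has 28 days -> 178 left
March 1971 has 31 days -> 147 left
April 1971 has 30 days -> 117 left
May 1971 has 31 days -> 86 left
June 1971 has 30 days -> 56 left
July 1971 has 31 days -> 25 left
August 1971: 25 <= 31 -> lands on August 25

Result: 1971-08-25


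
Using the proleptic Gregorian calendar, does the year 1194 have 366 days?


Gregorian leap year rule: divisible by 4, but not by 100, unless also by 400.
1194 is not divisible by 4 -> not a leap year

No


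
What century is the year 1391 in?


Century = (year - 1) // 100 + 1
= (1391 - 1) // 100 + 1
= 1390 // 100 + 1
= 13 + 1

14th century


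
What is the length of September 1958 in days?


September 1958

30 days


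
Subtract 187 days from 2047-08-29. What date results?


Start: 2047-08-29, subtract 187 days
Back 29 days from August 29 reaches July 31, 2047 -> 158 left
July 2047 has 31 days -> back to June 30, 2047 -> 127 left
June 2047 has 30 days -> back to May 31, 2047 -> 97 left
May 2047 has 31 days -> back to April 30, 2047 -> 66 left
April 2047 has 30 days -> back to March 31, 2047 -> 36 left
March 2047 has 31 days -> back to February 28, 2047 -> 5 left
February 2047: 28 - 5 = 23 -> lands on February 23

Result: 2047-02-23


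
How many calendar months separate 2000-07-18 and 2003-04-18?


From July 2000 to April 2003
3 years * 12 = 36 months, minus 3 months = 33

33 months


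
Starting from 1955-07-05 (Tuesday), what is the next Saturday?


Current: Tuesday
Target: Saturday
Days ahead: 4

Next Saturday: 1955-07-09


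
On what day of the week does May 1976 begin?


Target: May 1, 1976
Anchor: Jan 1, 1976. With p = 1976 - 1 = 1975: (p + p//4 - p//100 + p//400) mod 7 = (1975 + 493 - 19 + 4) mod 7 = 2453 mod 7 = 3 -> Thursday (Mon=0 ... Sun=6)
Days before May (Jan-Apr): 121 days
Weekday index = (3 + 121) mod 7 = 5

Saturday


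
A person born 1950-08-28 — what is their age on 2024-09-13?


Birth: 1950-08-28
Reference: 2024-09-13
Year difference: 2024 - 1950 = 74

74 years old


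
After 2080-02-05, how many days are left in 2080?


Day of year: 36 of 366
Remaining = 366 - 36

330 days


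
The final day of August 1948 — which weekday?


August 1948 has 31 days
Anchor: Jan 1, 1948. With p = 1948 - 1 = 1947: (p + p//4 - p//100 + p//400) mod 7 = (1947 + 486 - 19 + 4) mod 7 = 2418 mod 7 = 3 -> Thursday (Mon=0 ... Sun=6)
Days before August (Jan-Jul): 213; August 1 index = (3 + 213) mod 7 = 6 -> Sunday
Last day offset: 31 - 1 = 30 days
Weekday index = (6 + 30) mod 7 = 1

Tuesday, August 31


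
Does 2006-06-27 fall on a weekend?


Anchor: Jan 1, 2006. With p = 2006 - 1 = 2005: (p + p//4 - p//100 + p//400) mod 7 = (2005 + 501 - 20 + 5) mod 7 = 2491 mod 7 = 6 -> Sunday (Mon=0 ... Sun=6)
Day of year: 178; offset = 177
Weekday index = (6 + 177) mod 7 = 1 -> Tuesday
Weekend days: Saturday, Sunday

No


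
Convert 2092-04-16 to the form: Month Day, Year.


ISO 2092-04-16 parses as year=2092, month=04, day=16
Month 4 -> April

April 16, 2092


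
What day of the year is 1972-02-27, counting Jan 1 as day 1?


Date: February 27, 1972
Days in months 1 through 1: 31
Plus 27 days in February

Day of year: 58


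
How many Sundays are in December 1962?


December 1962 has 31 days
Anchor: Jan 1, 1962. With p = 1962 - 1 = 1961: (p + p//4 - p//100 + p//400) mod 7 = (1961 + 490 - 19 + 4) mod 7 = 2436 mod 7 = 0 -> Monday (Mon=0 ... Sun=6)
Days before December (Jan-Nov): 334; December 1 index = (0 + 334) mod 7 = 5 -> Saturday
First Sunday is December 2
Sundays: 2, 9, 16, 23, 30

5 Sundays


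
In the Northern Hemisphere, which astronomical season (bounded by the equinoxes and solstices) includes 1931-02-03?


Date: February 3
Astronomical Winter (approx.; exact equinox/solstice day varies by year): December 21 to March 19
February 3 falls within the Winter window

Winter


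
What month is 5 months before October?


October is month 10
10 - 5 = 5

May


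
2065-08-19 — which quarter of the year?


Month: August (month 8)
Q1: Jan-Mar, Q2: Apr-Jun, Q3: Jul-Sep, Q4: Oct-Dec

Q3


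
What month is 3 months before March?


March is month 3
3 - 3 = 0; wrap: 0 + 12 = 12

December


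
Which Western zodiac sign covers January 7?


Date: January 7
Conventional tropical zodiac dates: Capricorn from December 22 onward; Aquarius starts January 20
January 7 falls within the Capricorn range

Capricorn


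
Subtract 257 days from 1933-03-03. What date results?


Start: 1933-03-03, subtract 257 days
Back 3 days from March 3 reaches February 28, 1933 -> 254 left
February 1933 has 28 days -> back to January 31, 1933 -> 226 left
January 1933 has 31 days -> back to December 31, 1932 -> 195 left
December 1932 has 31 days -> back to November 30, 1932 -> 164 left
November 1932 has 30 days -> back to October 31, 1932 -> 134 left
October 1932 has 31 days -> back to September 30, 1932 -> 103 left
September 1932 has 30 days -> back to August 31, 1932 -> 73 left
August 1932 has 31 days -> back to July 31, 1932 -> 42 left
July 1932 has 31 days -> back to June 30, 1932 -> 11 left
June 1932: 30 - 11 = 19 -> lands on June 19

Result: 1932-06-19


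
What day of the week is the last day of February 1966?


February 1966 has 28 days
Anchor: Jan 1, 1966. With p = 1966 - 1 = 1965: (p + p//4 - p//100 + p//400) mod 7 = (1965 + 491 - 19 + 4) mod 7 = 2441 mod 7 = 5 -> Saturday (Mon=0 ... Sun=6)
Days before February (Jan): 31; February 1 index = (5 + 31) mod 7 = 1 -> Tuesday
Last day offset: 28 - 1 = 27 days
Weekday index = (1 + 27) mod 7 = 0

Monday, February 28


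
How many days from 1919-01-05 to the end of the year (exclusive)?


Day of year: 5 of 365
Remaining = 365 - 5

360 days


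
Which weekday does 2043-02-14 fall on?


Date: February 14, 2043
Anchor: Jan 1, 2043. With p = 2043 - 1 = 2042: (p + p//4 - p//100 + p//400) mod 7 = (2042 + 510 - 20 + 5) mod 7 = 2537 mod 7 = 3 -> Thursday (Mon=0 ... Sun=6)
Days before February (Jan): 31; offset = 31 + 14 - 1 = 44
Weekday index = (3 + 44) mod 7 = 5

Day of the week: Saturday


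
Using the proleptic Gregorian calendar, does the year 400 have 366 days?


Gregorian leap year rule: divisible by 4, but not by 100, unless also by 400.
400 is divisible by 400 -> leap year

Yes


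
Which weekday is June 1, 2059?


Target: June 1, 2059
Anchor: Jan 1, 2059. With p = 2059 - 1 = 2058: (p + p//4 - p//100 + p//400) mod 7 = (2058 + 514 - 20 + 5) mod 7 = 2557 mod 7 = 2 -> Wednesday (Mon=0 ... Sun=6)
Days before June (Jan-May): 151 days
Weekday index = (2 + 151) mod 7 = 6

Sunday


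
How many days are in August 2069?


August 2069

31 days


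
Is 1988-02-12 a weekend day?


Anchor: Jan 1, 1988. With p = 1988 - 1 = 1987: (p + p//4 - p//100 + p//400) mod 7 = (1987 + 496 - 19 + 4) mod 7 = 2468 mod 7 = 4 -> Friday (Mon=0 ... Sun=6)
Day of year: 43; offset = 42
Weekday index = (4 + 42) mod 7 = 4 -> Friday
Weekend days: Saturday, Sunday

No


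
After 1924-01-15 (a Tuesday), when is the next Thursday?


Current: Tuesday
Target: Thursday
Days ahead: 2

Next Thursday: 1924-01-17


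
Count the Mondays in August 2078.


August 2078 has 31 days
Anchor: Jan 1, 2078. With p = 2078 - 1 = 2077: (p + p//4 - p//100 + p//400) mod 7 = (2077 + 519 - 20 + 5) mod 7 = 2581 mod 7 = 5 -> Saturday (Mon=0 ... Sun=6)
Days before August (Jan-Jul): 212; August 1 index = (5 + 212) mod 7 = 0 -> Monday
First Monday is August 1
Mondays: 1, 8, 15, 22, 29

5 Mondays


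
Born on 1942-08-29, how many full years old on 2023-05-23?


Birth: 1942-08-29
Reference: 2023-05-23
Year difference: 2023 - 1942 = 81
Birthday not yet reached in 2023, subtract 1

80 years old


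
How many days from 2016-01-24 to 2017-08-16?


From 2016-01-24 to 2017-08-16
2016-01-24: day of year = 24
2017-08-16: days before August = 31 + 28 + 31 + 30 + 31 + 30 + 31 = 212 (2017 is not a leap year); day of year = 212 + 16 = 228
Rest of 2016: 366 - 24 = 342
Total = 342 + 228 = 570

570 days


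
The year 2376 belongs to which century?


Century = (year - 1) // 100 + 1
= (2376 - 1) // 100 + 1
= 2375 // 100 + 1
= 23 + 1

24th century


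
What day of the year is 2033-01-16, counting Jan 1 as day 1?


Date: January 16, 2033
No months before January
Plus 16 days in January

Day of year: 16


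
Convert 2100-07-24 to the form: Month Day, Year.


ISO 2100-07-24 parses as year=2100, month=07, day=24
Month 7 -> July

July 24, 2100


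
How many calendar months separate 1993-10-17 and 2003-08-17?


From October 1993 to August 2003
10 years * 12 = 120 months, minus 2 months = 118

118 months


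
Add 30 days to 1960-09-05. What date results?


Start: 1960-09-05, add 30 days
September 1960 has 30 days: 30 - 5 = 25 days to September 30 -> 5 left
October 1960: 5 <= 31 -> lands on October 5

Result: 1960-10-05


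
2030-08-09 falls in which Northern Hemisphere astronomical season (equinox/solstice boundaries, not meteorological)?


Date: August 9
Astronomical Summer (approx.; exact equinox/solstice day varies by year): June 21 to September 21
August 9 falls within the Summer window

Summer


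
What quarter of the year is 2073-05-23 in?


Month: May (month 5)
Q1: Jan-Mar, Q2: Apr-Jun, Q3: Jul-Sep, Q4: Oct-Dec

Q2


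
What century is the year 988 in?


Century = (year - 1) // 100 + 1
= (988 - 1) // 100 + 1
= 987 // 100 + 1
= 9 + 1

10th century


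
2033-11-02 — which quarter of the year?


Month: November (month 11)
Q1: Jan-Mar, Q2: Apr-Jun, Q3: Jul-Sep, Q4: Oct-Dec

Q4


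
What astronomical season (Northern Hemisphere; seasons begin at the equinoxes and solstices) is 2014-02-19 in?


Date: February 19
Astronomical Winter (approx.; exact equinox/solstice day varies by year): December 21 to March 19
February 19 falls within the Winter window

Winter


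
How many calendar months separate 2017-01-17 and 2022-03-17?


From January 2017 to March 2022
5 years * 12 = 60 months, plus 2 months = 62

62 months


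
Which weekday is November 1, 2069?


Target: November 1, 2069
Anchor: Jan 1, 2069. With p = 2069 - 1 = 2068: (p + p//4 - p//100 + p//400) mod 7 = (2068 + 517 - 20 + 5) mod 7 = 2570 mod 7 = 1 -> Tuesday (Mon=0 ... Sun=6)
Days before November (Jan-Oct): 304 days
Weekday index = (1 + 304) mod 7 = 4

Friday


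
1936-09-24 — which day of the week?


Date: September 24, 1936
Anchor: Jan 1, 1936. With p = 1936 - 1 = 1935: (p + p//4 - p//100 + p//400) mod 7 = (1935 + 483 - 19 + 4) mod 7 = 2403 mod 7 = 2 -> Wednesday (Mon=0 ... Sun=6)
Days before September (Jan-Aug): 244; offset = 244 + 24 - 1 = 267
Weekday index = (2 + 267) mod 7 = 3

Day of the week: Thursday


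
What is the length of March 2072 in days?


March 2072

31 days


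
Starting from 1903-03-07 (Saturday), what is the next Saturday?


Current: Saturday
Target: Saturday
Days ahead: 7

Next Saturday: 1903-03-14


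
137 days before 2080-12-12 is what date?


Start: 2080-12-12, subtract 137 days
Back 12 days from December 12 reaches November 30, 2080 -> 125 left
November 2080 has 30 days -> back to October 31, 2080 -> 95 left
October 2080 has 31 days -> back to September 30, 2080 -> 64 left
September 2080 has 30 days -> back to August 31, 2080 -> 34 left
August 2080 has 31 days -> back to July 31, 2080 -> 3 left
July 2080: 31 - 3 = 28 -> lands on July 28

Result: 2080-07-28


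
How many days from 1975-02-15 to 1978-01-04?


From 1975-02-15 to 1978-01-04
1975-02-15: days before February = 31; day of year = 31 + 15 = 46
1978-01-04: day of year = 4
Rest of 1975: 365 - 46 = 319
Full years 1976 (366), 1977 (365): 731
Total = 319 + 731 + 4 = 1054

1054 days


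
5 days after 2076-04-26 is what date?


Start: 2076-04-26, add 5 days
April 2076 has 30 days: 30 - 26 = 4 days to April 30 -> 1 left
May 2076: 1 <= 31 -> lands on May 1

Result: 2076-05-01


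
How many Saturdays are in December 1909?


December 1909 has 31 days
Anchor: Jan 1, 1909. With p = 1909 - 1 = 1908: (p + p//4 - p//100 + p//400) mod 7 = (1908 + 477 - 19 + 4) mod 7 = 2370 mod 7 = 4 -> Friday (Mon=0 ... Sun=6)
Days before December (Jan-Nov): 334; December 1 index = (4 + 334) mod 7 = 2 -> Wednesday
First Saturday is December 4
Saturdays: 4, 11, 18, 25

4 Saturdays


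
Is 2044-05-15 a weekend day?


Anchor: Jan 1, 2044. With p = 2044 - 1 = 2043: (p + p//4 - p//100 + p//400) mod 7 = (2043 + 510 - 20 + 5) mod 7 = 2538 mod 7 = 4 -> Friday (Mon=0 ... Sun=6)
Day of year: 136; offset = 135
Weekday index = (4 + 135) mod 7 = 6 -> Sunday
Weekend days: Saturday, Sunday

Yes


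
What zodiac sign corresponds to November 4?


Date: November 4
Conventional tropical zodiac dates: Scorpio from October 23 onward; Sagittarius starts November 22
November 4 falls within the Scorpio range

Scorpio


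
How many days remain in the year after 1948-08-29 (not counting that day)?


Day of year: 242 of 366
Remaining = 366 - 242

124 days


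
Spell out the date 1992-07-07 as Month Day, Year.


ISO 1992-07-07 parses as year=1992, month=07, day=07
Month 7 -> July

July 7, 1992


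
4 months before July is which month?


July is month 7
7 - 4 = 3

March


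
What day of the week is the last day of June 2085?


June 2085 has 30 days
Anchor: Jan 1, 2085. With p = 2085 - 1 = 2084: (p + p//4 - p//100 + p//400) mod 7 = (2084 + 521 - 20 + 5) mod 7 = 2590 mod 7 = 0 -> Monday (Mon=0 ... Sun=6)
Days before June (Jan-May): 151; June 1 index = (0 + 151) mod 7 = 4 -> Friday
Last day offset: 30 - 1 = 29 days
Weekday index = (4 + 29) mod 7 = 5

Saturday, June 30


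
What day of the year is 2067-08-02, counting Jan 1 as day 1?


Date: August 2, 2067
Days in months 1 through 7: 212
Plus 2 days in August

Day of year: 214


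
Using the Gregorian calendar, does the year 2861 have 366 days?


Gregorian leap year rule: divisible by 4, but not by 100, unless also by 400.
2861 is not divisible by 4 -> not a leap year

No


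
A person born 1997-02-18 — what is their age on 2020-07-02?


Birth: 1997-02-18
Reference: 2020-07-02
Year difference: 2020 - 1997 = 23

23 years old


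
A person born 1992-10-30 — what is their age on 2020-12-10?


Birth: 1992-10-30
Reference: 2020-12-10
Year difference: 2020 - 1992 = 28

28 years old


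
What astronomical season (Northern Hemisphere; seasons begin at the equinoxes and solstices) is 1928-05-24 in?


Date: May 24
Astronomical Spring (approx.; exact equinox/solstice day varies by year): March 20 to June 20
May 24 falls within the Spring window

Spring
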